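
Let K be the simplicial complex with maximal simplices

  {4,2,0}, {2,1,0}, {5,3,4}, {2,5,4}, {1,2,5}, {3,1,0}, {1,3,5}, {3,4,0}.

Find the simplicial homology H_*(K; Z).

H_0 ≅ Z,  H_1 = 0,  H_2 ≅ Z.

Take the total order 0 < 1 < 2 < 3 < 4 < 5 on the vertex set. Then K (dimension 2) consists of the simplices:

  0-simplices (6): [0], [1], [2], [3], [4], [5]
  1-simplices (12): [0,1], [0,2], [0,3], [0,4], [1,2], [1,3], [1,5], [2,4], [2,5], [3,4], [3,5], [4,5]
  2-simplices (8): [0,1,2], [0,1,3], [0,2,4], [0,3,4], [1,2,5], [1,3,5], [2,4,5], [3,4,5]

so the chain groups are C_0 ≅ Z^6, C_1 ≅ Z^12, C_2 ≅ Z^8.

The boundary map ∂_1: C_1 → C_0 sends each edge [p,q] (with p < q) to q − p. For instance
  ∂[3,4] = [4] − [3].
As a 6×12 matrix over Z this has rank 5, with invariant factors (1,1,1,1,1).

∂_2: C_2 → C_1 maps a triangle to the signed sum of its edges. For instance
  ∂[0,2,4] = [2,4] − [0,4] + [0,2],
  ∂[3,4,5] = [4,5] − [3,5] + [3,4].
The 12×8 boundary matrix has rank 7 and Smith normal form diag(1,1,1,1,1,1,1).

Reading off H_k = ker ∂_k / im ∂_{k+1}:

  H_0: rank C_0 − rank ∂_1 = 6 − 5 = 1, and the invariant factors of ∂_1 are all 1, so H_0 = Z.
  H_1: rank ker ∂_1 − rank ∂_2 = (12 − 5) − 7 = 0, and the invariant factors of ∂_2 are all 1, so H_1 = 0.
  H_2: rank ker ∂_2 − rank ∂_3 = (8 − 7) − 0 = 1, and there is no ∂_3, so H_2 = Z.

As a check, the Euler characteristic is 6 − 12 + 8 = 2, which agrees with 1 − 0 + 1 = 2.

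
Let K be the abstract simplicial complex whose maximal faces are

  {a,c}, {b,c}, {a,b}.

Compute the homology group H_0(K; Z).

H_0 ≅ Z.

K has 3 vertices, 3 edges.
rank ∂_0 = 0, rank ∂_1 = 2 ⇒ b_0 = 3 − 0 − 2 = 1; all invariant factors of ∂_1 are 1 so no torsion. So H_0 ≅ Z.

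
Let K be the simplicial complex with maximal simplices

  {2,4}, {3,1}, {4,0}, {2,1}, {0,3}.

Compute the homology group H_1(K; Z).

Take the total order 0 < 1 < 2 < 3 < 4 on the vertex set. Then K (dimension 1) consists of the simplices:

  0-simplices (5): [0], [1], [2], [3], [4]
  1-simplices (5): [0,3], [0,4], [1,2], [1,3], [2,4]

Hence C_0 ≅ Z^5, C_1 ≅ Z^5.

The boundary map ∂_1: C_1 → C_0 maps an edge to its endpoints' difference, ∂[p,q] = q − p.
This gives a 5×5 integer matrix of rank 4; reducing to Smith normal form yields diagonal entries (1,1,1,1).

From H_k ≅ ker(∂_k) / im(∂_{k+1}) we obtain:

  H_1: rank ker ∂_1 − rank ∂_2 = (5 − 4) − 0 = 1, and there is no ∂_2, so H_1 = Z.

H_1 ≅ Z.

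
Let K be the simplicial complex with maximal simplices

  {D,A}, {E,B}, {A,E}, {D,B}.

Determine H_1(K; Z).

Fix the vertex order A < B < D < E and write every simplex with vertices in increasing order. Then dim K = 1 and the simplices of K are:

  0-simplices (4): A, B, D, E
  1-simplices (4): AD, AE, BD, BE

Hence C_0 ≅ Z^4, C_1 ≅ Z^4.

∂_1: C_1 → C_0 is given by ∂[p,q] = [q] − [p]. For instance
  ∂BE = E − B.
The 4×4 boundary matrix has rank 3 and Smith normal form diag(1,1,1).

Computing H_k = (kernel of ∂_k) / (image of ∂_{k+1}):

  H_1: rank ker ∂_1 − rank ∂_2 = (4 − 3) − 0 = 1, and there is no ∂_2, so H_1 ≅ Z.

(K is a triangulation of the circle S^1.)

H_1 ≅ Z.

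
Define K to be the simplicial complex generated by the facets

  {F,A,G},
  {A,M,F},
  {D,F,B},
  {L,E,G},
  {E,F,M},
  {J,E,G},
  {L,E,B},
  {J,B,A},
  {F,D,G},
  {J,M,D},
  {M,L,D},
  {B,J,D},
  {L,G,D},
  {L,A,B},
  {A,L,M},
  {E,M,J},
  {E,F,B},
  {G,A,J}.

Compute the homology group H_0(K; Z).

H_0 ≅ Z.

K has 9 vertices, 27 edges, 18 triangles.
rank ∂_0 = 0, rank ∂_1 = 8 ⇒ b_0 = 9 − 0 − 8 = 1; all invariant factors of ∂_1 are 1 so no torsion. So H_0 = Z.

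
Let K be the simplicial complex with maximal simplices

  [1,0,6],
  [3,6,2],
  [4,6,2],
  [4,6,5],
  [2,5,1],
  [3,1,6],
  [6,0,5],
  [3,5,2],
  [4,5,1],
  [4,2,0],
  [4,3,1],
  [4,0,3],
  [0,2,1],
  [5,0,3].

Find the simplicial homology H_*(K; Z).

K has 7 vertices, 21 edges, 14 triangles.
rank ∂_0 = 0, rank ∂_1 = 6 ⇒ b_0 = 7 − 0 − 6 = 1; all invariant factors of ∂_1 are 1 so no torsion. So H_0 = Z.
rank ∂_1 = 6, rank ∂_2 = 13 ⇒ b_1 = 21 − 6 − 13 = 2; all invariant factors of ∂_2 are 1 so no torsion. So H_1 = Z^2.
rank ∂_2 = 13, rank ∂_3 = 0 ⇒ b_2 = 14 − 13 − 0 = 1. So H_2 = Z.

H_0 = Z,  H_1 = Z^2,  H_2 = Z.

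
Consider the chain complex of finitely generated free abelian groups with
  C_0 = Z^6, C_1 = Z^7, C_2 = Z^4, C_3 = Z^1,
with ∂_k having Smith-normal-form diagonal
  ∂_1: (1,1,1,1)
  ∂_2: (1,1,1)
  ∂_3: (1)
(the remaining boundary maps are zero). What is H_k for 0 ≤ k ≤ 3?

H_0 = Z^2,  H_1 = 0,  H_2 = 0,  H_3 = 0.

H_0: b_0 = 6 − 0 − 4 = 2; torsion from ∂_1 factors > 1: none. So H_0 = Z^2.
H_1: b_1 = 7 − 4 − 3 = 0; torsion from ∂_2 factors > 1: none. So H_1 = 0.
H_2: b_2 = 4 − 3 − 1 = 0; torsion from ∂_3 factors > 1: none. So H_2 = 0.
H_3: b_3 = 1 − 1 − 0 = 0; torsion from ∂_4 factors > 1: none. So H_3 = 0.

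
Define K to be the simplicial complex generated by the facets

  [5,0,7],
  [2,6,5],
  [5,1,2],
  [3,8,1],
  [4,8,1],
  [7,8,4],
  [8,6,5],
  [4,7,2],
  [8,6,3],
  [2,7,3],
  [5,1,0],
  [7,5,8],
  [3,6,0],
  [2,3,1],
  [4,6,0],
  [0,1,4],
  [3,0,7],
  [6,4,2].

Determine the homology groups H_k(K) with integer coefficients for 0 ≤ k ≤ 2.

Order the vertices as 0 < 1 < 2 < 3 < 4 < 5 < 6 < 7 < 8. Listing each simplex with vertices in this order, K has dimension 2 with simplices:

  0-simplices (9): [0], [1], [2], [3], [4], [5], [6], [7], [8]
  1-simplices (27): (27 of them)
  2-simplices (18): [0,1,4], [0,1,5], [0,3,6], [0,3,7], [0,4,6], [0,5,7], [1,2,3], [1,2,5], [1,3,8], [1,4,8], [2,3,7], [2,4,6], [2,4,7], [2,5,6], [3,6,8], [4,7,8], [5,6,8], [5,7,8]

Hence C_0 ≅ Z^9, C_1 ≅ Z^27, C_2 ≅ Z^18.

∂_1: C_1 → C_0 is given by ∂[p,q] = [q] − [p]. For instance
  ∂[2,3] = [3] − [2].
The 9×27 boundary matrix has rank 8 and Smith normal form diag(1,1,1,1,1,1,1,1).

∂_2: C_2 → C_1 sends each 2-simplex [p,q,r] to [q,r] − [p,r] + [p,q]. For instance
  ∂[1,2,3] = [2,3] − [1,3] + [1,2],
  ∂[0,4,6] = [4,6] − [0,6] + [0,4].
As a 27×18 matrix over Z this has rank 17, with invariant factors (1,1,1,1,1,1,1,1,1,1,1,1,1,1,1,1,1).

Computing H_k = (kernel of ∂_k) / (image of ∂_{k+1}):

  H_0: rank C_0 − rank ∂_1 = 9 − 8 = 1, and the invariant factors of ∂_1 are all 1, so H_0 = Z.
  H_1: rank ker ∂_1 − rank ∂_2 = (27 − 8) − 17 = 2, and the invariant factors of ∂_2 are all 1, so H_1 = Z^2.
  H_2: rank ker ∂_2 − rank ∂_3 = (18 − 17) − 0 = 1, and there is no ∂_3, so H_2 = Z.

H_0 ≅ Z,  H_1 ≅ Z^2,  H_2 ≅ Z.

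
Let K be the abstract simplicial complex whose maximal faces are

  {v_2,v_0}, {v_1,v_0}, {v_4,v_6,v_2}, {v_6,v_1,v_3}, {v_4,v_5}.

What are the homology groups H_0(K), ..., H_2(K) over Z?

K has 7 vertices, 9 edges, 2 triangles.
rank ∂_0 = 0, rank ∂_1 = 6 ⇒ b_0 = 7 − 0 − 6 = 1; all invariant factors of ∂_1 are 1 so no torsion. So H_0 = Z.
rank ∂_1 = 6, rank ∂_2 = 2 ⇒ b_1 = 9 − 6 − 2 = 1; all invariant factors of ∂_2 are 1 so no torsion. So H_1 = Z.
rank ∂_2 = 2, rank ∂_3 = 0 ⇒ b_2 = 2 − 2 − 0 = 0. So H_2 = 0.

H_0 ≅ Z,  H_1 ≅ Z,  H_2 = 0.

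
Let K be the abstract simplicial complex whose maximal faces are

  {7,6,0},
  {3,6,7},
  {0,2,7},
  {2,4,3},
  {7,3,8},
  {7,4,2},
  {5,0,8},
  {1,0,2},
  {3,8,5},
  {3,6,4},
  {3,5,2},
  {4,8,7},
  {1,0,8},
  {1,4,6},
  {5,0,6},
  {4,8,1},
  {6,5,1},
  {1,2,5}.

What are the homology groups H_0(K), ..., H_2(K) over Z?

Order the vertices as 0 < 1 < 2 < 3 < 4 < 5 < 6 < 7 < 8. Listing each simplex with vertices in this order, K has dimension 2 with simplices:

  0-simplices (9): [0], [1], [2], [3], [4], [5], [6], [7], [8]
  1-simplices (27): (27 of them)
  2-simplices (18): [0,1,2], [0,1,8], [0,2,7], [0,5,6], [0,5,8], [0,6,7], [1,2,5], [1,4,6], [1,4,8], [1,5,6], [2,3,4], [2,3,5], [2,4,7], [3,4,6], [3,5,8], [3,6,7], [3,7,8], [4,7,8]

so the chain groups are C_0 ≅ Z^9, C_1 ≅ Z^27, C_2 ≅ Z^18.

∂_1: C_1 → C_0 sends each edge [p,q] (with p < q) to q − p. For instance
  ∂[0,7] = [7] − [0].
The resulting 9×27 matrix has rank 8, and its Smith normal form has invariant factors (1,1,1,1,1,1,1,1).

The boundary map ∂_2: C_2 → C_1 acts by ∂[p,q,r] = [q,r] − [p,r] + [p,q]. For instance
  ∂[3,7,8] = [7,8] − [3,8] + [3,7],
  ∂[3,5,8] = [5,8] − [3,8] + [3,5].
The resulting 27×18 matrix has rank 18, and its Smith normal form has invariant factors (1,1,1,1,1,1,1,1,1,1,1,1,1,1,1,1,1,2).

From H_k ≅ ker(∂_k) / im(∂_{k+1}) we obtain:

  H_0: rank C_0 − rank ∂_1 = 9 − 8 = 1, and the invariant factors of ∂_1 are all 1, so H_0 ≅ Z.
  H_1: rank ker ∂_1 − rank ∂_2 = (27 − 8) − 18 = 1, and ∂_2 has invariant factor 2 > 1, so H_1 ≅ Z ⊕ Z/2.
  H_2: rank ker ∂_2 − rank ∂_3 = (18 − 18) − 0 = 0, and there is no ∂_3, so H_2 ≅ 0.

H_0 ≅ Z,  H_1 ≅ Z ⊕ Z/2,  H_2 = 0.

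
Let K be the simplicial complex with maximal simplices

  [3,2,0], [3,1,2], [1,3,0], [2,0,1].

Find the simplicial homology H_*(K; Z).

K has 4 vertices, 6 edges, 4 triangles.
rank ∂_0 = 0, rank ∂_1 = 3 ⇒ b_0 = 4 − 0 − 3 = 1; all invariant factors of ∂_1 are 1 so no torsion. So H_0 = Z.
rank ∂_1 = 3, rank ∂_2 = 3 ⇒ b_1 = 6 − 3 − 3 = 0; all invariant factors of ∂_2 are 1 so no torsion. So H_1 = 0.
rank ∂_2 = 3, rank ∂_3 = 0 ⇒ b_2 = 4 − 3 − 0 = 1. So H_2 = Z.

H_0 ≅ Z,  H_1 = 0,  H_2 ≅ Z.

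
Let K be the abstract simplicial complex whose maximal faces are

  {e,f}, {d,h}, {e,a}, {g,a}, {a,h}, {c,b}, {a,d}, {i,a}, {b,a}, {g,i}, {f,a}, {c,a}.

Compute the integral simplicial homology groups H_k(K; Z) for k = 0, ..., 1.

Take the total order a < b < c < d < e < f < g < h < i on the vertex set. Then K (dimension 1) consists of the simplices:

  0-simplices (9): a, b, c, d, e, f, g, h, i
  1-simplices (12): ab, ac, ad, ae, af, ag, ah, ai, bc, dh, ef, gi

so the chain groups are C_0 ≅ Z^9, C_1 ≅ Z^12.

Boundary ∂_1: C_1 → C_0 is given by ∂[p,q] = [q] − [p].
As a 9×12 matrix over Z this has rank 8, with invariant factors (1,1,1,1,1,1,1,1).

Reading off H_k = ker ∂_k / im ∂_{k+1}:

  H_0: rank C_0 − rank ∂_1 = 9 − 8 = 1, and the invariant factors of ∂_1 are all 1, so H_0 ≅ Z.
  H_1: rank ker ∂_1 − rank ∂_2 = (12 − 8) − 0 = 4, and there is no ∂_2, so H_1 ≅ Z^4.

H_0 = Z,  H_1 = Z^4.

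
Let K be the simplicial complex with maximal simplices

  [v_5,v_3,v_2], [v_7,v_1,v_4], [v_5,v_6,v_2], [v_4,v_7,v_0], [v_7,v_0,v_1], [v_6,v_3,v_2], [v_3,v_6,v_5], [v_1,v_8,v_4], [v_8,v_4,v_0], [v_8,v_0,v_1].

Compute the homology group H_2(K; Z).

H_2 ≅ Z^2.

Order the vertices as v_0 < v_1 < v_2 < v_3 < v_4 < v_5 < v_6 < v_7 < v_8. Listing each simplex with vertices in this order, K has dimension 2 with simplices:

  0-simplices (9): [v_0], [v_1], [v_2], [v_3], [v_4], [v_5], [v_6], [v_7], [v_8]
  1-simplices (15): (15 of them)
  2-simplices (10): [v_0,v_1,v_7], [v_0,v_1,v_8], [v_0,v_4,v_7], [v_0,v_4,v_8], [v_1,v_4,v_7], [v_1,v_4,v_8], [v_2,v_3,v_5], [v_2,v_3,v_6], [v_2,v_5,v_6], [v_3,v_5,v_6]

Hence C_0 ≅ Z^9, C_1 ≅ Z^15, C_2 ≅ Z^10.

∂_1: C_1 → C_0 sends each edge [p,q] (with p < q) to q − p. For instance
  ∂[v_0,v_7] = [v_7] − [v_0].
As a 9×15 matrix over Z this has rank 7, with invariant factors (1,1,1,1,1,1,1).

Boundary ∂_2: C_2 → C_1 maps a triangle to the signed sum of its edges. For instance
  ∂[v_2,v_5,v_6] = [v_5,v_6] − [v_2,v_6] + [v_2,v_5],
  ∂[v_2,v_3,v_5] = [v_3,v_5] − [v_2,v_5] + [v_2,v_3].
The 15×10 boundary matrix has rank 8 and Smith normal form diag(1,1,1,1,1,1,1,1).

From H_k ≅ ker(∂_k) / im(∂_{k+1}) we obtain:

  H_2: rank ker ∂_2 − rank ∂_3 = (10 − 8) − 0 = 2, and there is no ∂_3, so H_2 ≅ Z^2.

(K is a triangulation of the disjoint union of the 2-sphere S^2 and the 2-sphere S^2.)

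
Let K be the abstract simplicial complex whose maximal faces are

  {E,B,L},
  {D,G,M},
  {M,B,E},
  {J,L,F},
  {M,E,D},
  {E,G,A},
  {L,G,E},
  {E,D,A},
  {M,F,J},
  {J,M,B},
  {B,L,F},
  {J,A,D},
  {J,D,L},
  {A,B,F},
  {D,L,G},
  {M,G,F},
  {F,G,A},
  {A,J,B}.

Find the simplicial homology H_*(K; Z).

H_0 ≅ Z,  H_1 ≅ Z ⊕ Z/2,  H_2 = 0.

Take the total order A < B < D < E < F < G < J < L < M on the vertex set. Then K (dimension 2) consists of the simplices:

  0-simplices (9): A, B, D, E, F, G, J, L, M
  1-simplices (27): AB, AD, AE, AF, AG, AJ, BE, BF, BJ, BL, BM, DE, DG, DJ, DL, DM, EG, EL, EM, FG, FJ, FL, FM, GL, GM, JL, JM
  2-simplices (18): ABF, ABJ, ADE, ADJ, AEG, AFG, BEL, BEM, BFL, BJM, DEM, DGL, DGM, DJL, EGL, FGM, FJL, FJM

giving chain groups C_0 ≅ Z^9, C_1 ≅ Z^27, C_2 ≅ Z^18.

∂_1: C_1 → C_0 is given by ∂[p,q] = [q] − [p].
As a 9×27 matrix over Z this has rank 8, with invariant factors (1,1,1,1,1,1,1,1).

The boundary map ∂_2: C_2 → C_1 maps a triangle to the signed sum of its edges. For instance
  ∂EGL = GL − EL + EG,
  ∂ADJ = DJ − AJ + AD.
The resulting 27×18 matrix has rank 18, and its Smith normal form has invariant factors (1,1,1,1,1,1,1,1,1,1,1,1,1,1,1,1,1,2).

Now H_k = ker ∂_k / im ∂_{k+1}, so:

  H_0: rank C_0 − rank ∂_1 = 9 − 8 = 1, and the invariant factors of ∂_1 are all 1, so H_0 ≅ Z.
  H_1: rank ker ∂_1 − rank ∂_2 = (27 − 8) − 18 = 1, and ∂_2 has invariant factor 2 > 1, so H_1 ≅ Z ⊕ Z/2.
  H_2: rank ker ∂_2 − rank ∂_3 = (18 − 18) − 0 = 0, and there is no ∂_3, so H_2 ≅ 0.

(K is a triangulation of the Klein bottle.)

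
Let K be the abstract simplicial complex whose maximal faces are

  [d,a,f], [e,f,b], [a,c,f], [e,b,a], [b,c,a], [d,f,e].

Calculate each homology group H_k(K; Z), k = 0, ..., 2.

H_0 = Z,  H_1 = Z,  H_2 = 0.

Fix the vertex order a < b < c < d < e < f and write every simplex with vertices in increasing order. Then dim K = 2 and the simplices of K are:

  0-simplices (6): a, b, c, d, e, f
  1-simplices (12): ab, ac, ad, ae, af, bc, be, bf, cf, de, df, ef
  2-simplices (6): abc, abe, acf, adf, bef, def

giving chain groups C_0 ≅ Z^6, C_1 ≅ Z^12, C_2 ≅ Z^6.

∂_1: C_1 → C_0 maps an edge to its endpoints' difference, ∂[p,q] = q − p.
The 6×12 boundary matrix has rank 5 and Smith normal form diag(1,1,1,1,1).

The boundary map ∂_2: C_2 → C_1 sends each 2-simplex [p,q,r] to [q,r] − [p,r] + [p,q]. For instance
  ∂abc = bc − ac + ab,
  ∂acf = cf − af + ac.
The 12×6 boundary matrix has rank 6 and Smith normal form diag(1,1,1,1,1,1).

From H_k ≅ ker(∂_k) / im(∂_{k+1}) we obtain:

  H_0: rank C_0 − rank ∂_1 = 6 − 5 = 1, and the invariant factors of ∂_1 are all 1, so H_0 = Z.
  H_1: rank ker ∂_1 − rank ∂_2 = (12 − 5) − 6 = 1, and the invariant factors of ∂_2 are all 1, so H_1 = Z.
  H_2: rank ker ∂_2 − rank ∂_3 = (6 − 6) − 0 = 0, and there is no ∂_3, so H_2 = 0.

As a check, the Euler characteristic is 6 − 12 + 6 = 0, which agrees with 1 − 1 + 0 = 0.
(K is a triangulation of the cylinder S^1 x I.)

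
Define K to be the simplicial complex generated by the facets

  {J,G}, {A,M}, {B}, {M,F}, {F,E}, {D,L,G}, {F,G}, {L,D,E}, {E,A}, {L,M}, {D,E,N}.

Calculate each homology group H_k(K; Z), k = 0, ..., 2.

H_0 ≅ Z^2,  H_1 ≅ Z^3,  H_2 = 0.

Take the total order A < B < D < E < F < G < J < L < M < N on the vertex set. Then K (dimension 2) consists of the simplices:

  0-simplices (10): A, B, D, E, F, G, J, L, M, N
  1-simplices (14): AE, AM, DE, DG, DL, DN, EF, EL, EN, FG, FM, GJ, GL, LM
  2-simplices (3): DEL, DEN, DGL

so the chain groups are C_0 ≅ Z^10, C_1 ≅ Z^14, C_2 ≅ Z^3.

The boundary map ∂_1: C_1 → C_0 is given by ∂[p,q] = [q] − [p]. For instance
  ∂AE = E − A.
As a 10×14 matrix over Z this has rank 8, with invariant factors (1,1,1,1,1,1,1,1).

∂_2: C_2 → C_1 sends each 2-simplex [p,q,r] to [q,r] − [p,r] + [p,q]. For instance
  ∂DEL = EL − DL + DE,
  ∂DGL = GL − DL + DG.
The resulting 14×3 matrix has rank 3, and its Smith normal form has invariant factors (1,1,1).

From H_k ≅ ker(∂_k) / im(∂_{k+1}) we obtain:

  H_0: rank C_0 − rank ∂_1 = 10 − 8 = 2, and the invariant factors of ∂_1 are all 1, so H_0 ≅ Z^2.
  H_1: rank ker ∂_1 − rank ∂_2 = (14 − 8) − 3 = 3, and the invariant factors of ∂_2 are all 1, so H_1 ≅ Z^3.
  H_2: rank ker ∂_2 − rank ∂_3 = (3 − 3) − 0 = 0, and there is no ∂_3, so H_2 ≅ 0.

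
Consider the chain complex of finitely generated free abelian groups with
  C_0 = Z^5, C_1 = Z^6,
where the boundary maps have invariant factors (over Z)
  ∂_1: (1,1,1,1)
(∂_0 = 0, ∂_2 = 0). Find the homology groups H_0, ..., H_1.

H_0 = Z,  H_1 = Z^2.

H_0: b_0 = 5 − 0 − 4 = 1; torsion from ∂_1 factors > 1: none. So H_0 = Z.
H_1: b_1 = 6 − 4 − 0 = 2; torsion from ∂_2 factors > 1: none. So H_1 = Z^2.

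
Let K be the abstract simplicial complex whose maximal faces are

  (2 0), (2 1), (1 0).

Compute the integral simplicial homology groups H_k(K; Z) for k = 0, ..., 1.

H_0 = Z,  H_1 = Z.

We work with the vertex ordering 0 < 1 < 2. The simplices of K, each written with vertices in increasing order, are:

  0-simplices (3): [0], [1], [2]
  1-simplices (3): [0,1], [0,2], [1,2]

giving chain groups C_0 ≅ Z^3, C_1 ≅ Z^3.

Boundary ∂_1: C_1 → C_0 sends each edge [p,q] (with p < q) to q − p. For instance
  ∂[0,1] = [1] − [0].
The 3×3 boundary matrix has rank 2 and Smith normal form diag(1,1).

Now H_k = ker ∂_k / im ∂_{k+1}, so:

  H_0: rank C_0 − rank ∂_1 = 3 − 2 = 1, and the invariant factors of ∂_1 are all 1, so H_0 = Z.
  H_1: rank ker ∂_1 − rank ∂_2 = (3 − 2) − 0 = 1, and there is no ∂_2, so H_1 = Z.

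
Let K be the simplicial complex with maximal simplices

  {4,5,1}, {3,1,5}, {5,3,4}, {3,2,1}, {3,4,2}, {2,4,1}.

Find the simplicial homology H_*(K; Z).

H_0 ≅ Z,  H_1 = 0,  H_2 ≅ Z.

Fix the vertex order 1 < 2 < 3 < 4 < 5 and write every simplex with vertices in increasing order. Then dim K = 2 and the simplices of K are:

  0-simplices (5): [1], [2], [3], [4], [5]
  1-simplices (9): [1,2], [1,3], [1,4], [1,5], [2,3], [2,4], [3,4], [3,5], [4,5]
  2-simplices (6): [1,2,3], [1,2,4], [1,3,5], [1,4,5], [2,3,4], [3,4,5]

Hence C_0 ≅ Z^5, C_1 ≅ Z^9, C_2 ≅ Z^6.

Boundary ∂_1: C_1 → C_0 is given by ∂[p,q] = [q] − [p]. For instance
  ∂[2,3] = [3] − [2].
As a 5×9 matrix over Z this has rank 4, with invariant factors (1,1,1,1).

∂_2: C_2 → C_1 maps a triangle to the signed sum of its edges. For instance
  ∂[2,3,4] = [3,4] − [2,4] + [2,3],
  ∂[1,3,5] = [3,5] − [1,5] + [1,3].
The resulting 9×6 matrix has rank 5, and its Smith normal form has invariant factors (1,1,1,1,1).

Computing H_k = (kernel of ∂_k) / (image of ∂_{k+1}):

  H_0: rank C_0 − rank ∂_1 = 5 − 4 = 1, and the invariant factors of ∂_1 are all 1, so H_0 ≅ Z.
  H_1: rank ker ∂_1 − rank ∂_2 = (9 − 4) − 5 = 0, and the invariant factors of ∂_2 are all 1, so H_1 ≅ 0.
  H_2: rank ker ∂_2 − rank ∂_3 = (6 − 5) − 0 = 1, and there is no ∂_3, so H_2 ≅ Z.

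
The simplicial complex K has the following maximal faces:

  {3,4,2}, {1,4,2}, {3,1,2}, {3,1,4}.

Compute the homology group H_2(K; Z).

Order the vertices as 1 < 2 < 3 < 4. Listing each simplex with vertices in this order, K has dimension 2 with simplices:

  0-simplices (4): [1], [2], [3], [4]
  1-simplices (6): [1,2], [1,3], [1,4], [2,3], [2,4], [3,4]
  2-simplices (4): [1,2,3], [1,2,4], [1,3,4], [2,3,4]

so the chain groups are C_0 ≅ Z^4, C_1 ≅ Z^6, C_2 ≅ Z^4.

The boundary map ∂_1: C_1 → C_0 sends each edge [p,q] (with p < q) to q − p.
The resulting 4×6 matrix has rank 3, and its Smith normal form has invariant factors (1,1,1).

The boundary map ∂_2: C_2 → C_1 maps a triangle to the signed sum of its edges. For instance
  ∂[1,3,4] = [3,4] − [1,4] + [1,3],
  ∂[2,3,4] = [3,4] − [2,4] + [2,3].
The 6×4 boundary matrix has rank 3 and Smith normal form diag(1,1,1).

Now H_k = ker ∂_k / im ∂_{k+1}, so:

  H_2: rank ker ∂_2 − rank ∂_3 = (4 − 3) − 0 = 1, and there is no ∂_3, so H_2 = Z.

(K is a triangulation of the 2-sphere S^2.)

H_2 ≅ Z.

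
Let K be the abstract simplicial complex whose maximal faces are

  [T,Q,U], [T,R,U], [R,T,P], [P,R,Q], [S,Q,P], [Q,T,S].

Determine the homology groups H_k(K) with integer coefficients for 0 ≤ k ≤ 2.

We work with the vertex ordering P < Q < R < S < T < U. The simplices of K, each written with vertices in increasing order, are:

  0-simplices (6): P, Q, R, S, T, U
  1-simplices (12): PQ, PR, PS, PT, QR, QS, QT, QU, RT, RU, ST, TU
  2-simplices (6): PQR, PQS, PRT, QST, QTU, RTU

so the chain groups are C_0 ≅ Z^6, C_1 ≅ Z^12, C_2 ≅ Z^6.

Boundary ∂_1: C_1 → C_0 is given by ∂[p,q] = [q] − [p]. For instance
  ∂RU = U − R.
The 6×12 boundary matrix has rank 5 and Smith normal form diag(1,1,1,1,1).

Boundary ∂_2: C_2 → C_1 maps a triangle to the signed sum of its edges. For instance
  ∂PRT = RT − PT + PR,
  ∂QST = ST − QT + QS.
The 12×6 boundary matrix has rank 6 and Smith normal form diag(1,1,1,1,1,1).

Reading off H_k = ker ∂_k / im ∂_{k+1}:

  H_0: rank C_0 − rank ∂_1 = 6 − 5 = 1, and the invariant factors of ∂_1 are all 1, so H_0 = Z.
  H_1: rank ker ∂_1 − rank ∂_2 = (12 − 5) − 6 = 1, and the invariant factors of ∂_2 are all 1, so H_1 = Z.
  H_2: rank ker ∂_2 − rank ∂_3 = (6 − 6) − 0 = 0, and there is no ∂_3, so H_2 = 0.

(K is a triangulation of the cylinder S^1 x I.)

H_0 ≅ Z,  H_1 ≅ Z,  H_2 = 0.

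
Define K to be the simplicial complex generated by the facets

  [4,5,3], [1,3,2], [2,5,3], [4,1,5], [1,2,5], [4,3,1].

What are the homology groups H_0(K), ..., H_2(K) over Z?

Fix the vertex order 1 < 2 < 3 < 4 < 5 and write every simplex with vertices in increasing order. Then dim K = 2 and the simplices of K are:

  0-simplices (5): [1], [2], [3], [4], [5]
  1-simplices (9): [1,2], [1,3], [1,4], [1,5], [2,3], [2,5], [3,4], [3,5], [4,5]
  2-simplices (6): [1,2,3], [1,2,5], [1,3,4], [1,4,5], [2,3,5], [3,4,5]

so the chain groups are C_0 ≅ Z^5, C_1 ≅ Z^9, C_2 ≅ Z^6.

Boundary ∂_1: C_1 → C_0 sends each edge [p,q] (with p < q) to q − p. For instance
  ∂[2,5] = [5] − [2].
As a 5×9 matrix over Z this has rank 4, with invariant factors (1,1,1,1).

The boundary map ∂_2: C_2 → C_1 sends each 2-simplex [p,q,r] to [q,r] − [p,r] + [p,q]. For instance
  ∂[1,4,5] = [4,5] − [1,5] + [1,4],
  ∂[3,4,5] = [4,5] − [3,5] + [3,4].
As a 9×6 matrix over Z this has rank 5, with invariant factors (1,1,1,1,1).

Computing H_k = (kernel of ∂_k) / (image of ∂_{k+1}):

  H_0: rank C_0 − rank ∂_1 = 5 − 4 = 1, and the invariant factors of ∂_1 are all 1, so H_0 ≅ Z.
  H_1: rank ker ∂_1 − rank ∂_2 = (9 − 4) − 5 = 0, and the invariant factors of ∂_2 are all 1, so H_1 ≅ 0.
  H_2: rank ker ∂_2 − rank ∂_3 = (6 − 5) − 0 = 1, and there is no ∂_3, so H_2 ≅ Z.

As a check, the Euler characteristic is 5 − 9 + 6 = 2, which agrees with 1 − 0 + 1 = 2.
(K is a triangulation of the 2-sphere S^2.)

H_0 = Z,  H_1 = 0,  H_2 = Z.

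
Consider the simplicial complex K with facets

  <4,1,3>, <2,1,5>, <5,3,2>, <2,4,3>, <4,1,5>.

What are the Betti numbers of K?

Order the vertices as 1 < 2 < 3 < 4 < 5. Listing each simplex with vertices in this order, K has dimension 2 with simplices:

  0-simplices (5): [1], [2], [3], [4], [5]
  1-simplices (10): [1,2], [1,3], [1,4], [1,5], [2,3], [2,4], [2,5], [3,4], [3,5], [4,5]
  2-simplices (5): [1,2,5], [1,3,4], [1,4,5], [2,3,4], [2,3,5]

Hence C_0 ≅ Z^5, C_1 ≅ Z^10, C_2 ≅ Z^5.

∂_1: C_1 → C_0 is given by ∂[p,q] = [q] − [p].
The resulting 5×10 matrix has rank 4, and its Smith normal form has invariant factors (1,1,1,1).

Boundary ∂_2: C_2 → C_1 maps a triangle to the signed sum of its edges. For instance
  ∂[2,3,5] = [3,5] − [2,5] + [2,3],
  ∂[1,4,5] = [4,5] − [1,5] + [1,4].
This gives a 10×5 integer matrix of rank 5; reducing to Smith normal form yields diagonal entries (1,1,1,1,1).

From H_k ≅ ker(∂_k) / im(∂_{k+1}) we obtain:

  H_0: rank C_0 − rank ∂_1 = 5 − 4 = 1, and the invariant factors of ∂_1 are all 1, so H_0 ≅ Z.
  H_1: rank ker ∂_1 − rank ∂_2 = (10 − 4) − 5 = 1, and the invariant factors of ∂_2 are all 1, so H_1 ≅ Z.
  H_2: rank ker ∂_2 − rank ∂_3 = (5 − 5) − 0 = 0, and there is no ∂_3, so H_2 ≅ 0.

Hence the Betti numbers are b_0 = 1, b_1 = 1, b_2 = 0.

b_0 = 1, b_1 = 1, b_2 = 0.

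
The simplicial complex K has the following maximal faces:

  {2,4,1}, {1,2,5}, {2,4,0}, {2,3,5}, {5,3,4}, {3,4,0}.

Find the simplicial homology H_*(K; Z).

Fix the vertex order 0 < 1 < 2 < 3 < 4 < 5 and write every simplex with vertices in increasing order. Then dim K = 2 and the simplices of K are:

  0-simplices (6): [0], [1], [2], [3], [4], [5]
  1-simplices (12): [0,2], [0,3], [0,4], [1,2], [1,4], [1,5], [2,3], [2,4], [2,5], [3,4], [3,5], [4,5]
  2-simplices (6): [0,2,4], [0,3,4], [1,2,4], [1,2,5], [2,3,5], [3,4,5]

giving chain groups C_0 ≅ Z^6, C_1 ≅ Z^12, C_2 ≅ Z^6.

∂_1: C_1 → C_0 sends each edge [p,q] (with p < q) to q − p. For instance
  ∂[1,4] = [4] − [1].
The resulting 6×12 matrix has rank 5, and its Smith normal form has invariant factors (1,1,1,1,1).

∂_2: C_2 → C_1 maps a triangle to the signed sum of its edges. For instance
  ∂[3,4,5] = [4,5] − [3,5] + [3,4],
  ∂[0,3,4] = [3,4] − [0,4] + [0,3].
The 12×6 boundary matrix has rank 6 and Smith normal form diag(1,1,1,1,1,1).

From H_k ≅ ker(∂_k) / im(∂_{k+1}) we obtain:

  H_0: rank C_0 − rank ∂_1 = 6 − 5 = 1, and the invariant factors of ∂_1 are all 1, so H_0 ≅ Z.
  H_1: rank ker ∂_1 − rank ∂_2 = (12 − 5) − 6 = 1, and the invariant factors of ∂_2 are all 1, so H_1 ≅ Z.
  H_2: rank ker ∂_2 − rank ∂_3 = (6 − 6) − 0 = 0, and there is no ∂_3, so H_2 ≅ 0.

H_0 ≅ Z,  H_1 ≅ Z,  H_2 = 0.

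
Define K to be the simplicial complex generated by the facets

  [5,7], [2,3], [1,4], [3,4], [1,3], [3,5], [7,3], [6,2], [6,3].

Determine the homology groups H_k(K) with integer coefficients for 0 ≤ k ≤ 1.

H_0 ≅ Z,  H_1 ≅ Z^3.

We work with the vertex ordering 1 < 2 < 3 < 4 < 5 < 6 < 7. The simplices of K, each written with vertices in increasing order, are:

  0-simplices (7): [1], [2], [3], [4], [5], [6], [7]
  1-simplices (9): [1,3], [1,4], [2,3], [2,6], [3,4], [3,5], [3,6], [3,7], [5,7]

so the chain groups are C_0 ≅ Z^7, C_1 ≅ Z^9.

∂_1: C_1 → C_0 is given by ∂[p,q] = [q] − [p]. For instance
  ∂[3,5] = [5] − [3].
The 7×9 boundary matrix has rank 6 and Smith normal form diag(1,1,1,1,1,1).

Now H_k = ker ∂_k / im ∂_{k+1}, so:

  H_0: rank C_0 − rank ∂_1 = 7 − 6 = 1, and the invariant factors of ∂_1 are all 1, so H_0 ≅ Z.
  H_1: rank ker ∂_1 − rank ∂_2 = (9 − 6) − 0 = 3, and there is no ∂_2, so H_1 ≅ Z^3.

As a check, the Euler characteristic is 7 − 9 = -2, which agrees with 1 − 3 = -2.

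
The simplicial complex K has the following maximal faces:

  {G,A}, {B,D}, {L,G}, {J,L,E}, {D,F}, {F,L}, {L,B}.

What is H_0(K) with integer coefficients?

H_0 = Z.

K has 8 vertices, 9 edges, 1 triangle.
rank ∂_0 = 0, rank ∂_1 = 7 ⇒ b_0 = 8 − 0 − 7 = 1; all invariant factors of ∂_1 are 1 so no torsion. So H_0 ≅ Z.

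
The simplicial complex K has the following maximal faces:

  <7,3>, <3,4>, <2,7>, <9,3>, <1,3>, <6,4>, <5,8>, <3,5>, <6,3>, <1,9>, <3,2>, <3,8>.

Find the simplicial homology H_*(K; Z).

H_0 ≅ Z,  H_1 ≅ Z^4.

Order the vertices as 1 < 2 < 3 < 4 < 5 < 6 < 7 < 8 < 9. Listing each simplex with vertices in this order, K has dimension 1 with simplices:

  0-simplices (9): [1], [2], [3], [4], [5], [6], [7], [8], [9]
  1-simplices (12): [1,3], [1,9], [2,3], [2,7], [3,4], [3,5], [3,6], [3,7], [3,8], [3,9], [4,6], [5,8]

giving chain groups C_0 ≅ Z^9, C_1 ≅ Z^12.

∂_1: C_1 → C_0 maps an edge to its endpoints' difference, ∂[p,q] = q − p. For instance
  ∂[3,8] = [8] − [3].
This gives a 9×12 integer matrix of rank 8; reducing to Smith normal form yields diagonal entries (1,1,1,1,1,1,1,1).

Reading off H_k = ker ∂_k / im ∂_{k+1}:

  H_0: rank C_0 − rank ∂_1 = 9 − 8 = 1, and the invariant factors of ∂_1 are all 1, so H_0 ≅ Z.
  H_1: rank ker ∂_1 − rank ∂_2 = (12 − 8) − 0 = 4, and there is no ∂_2, so H_1 ≅ Z^4.

(K is a triangulation of a wedge of 4 circles.)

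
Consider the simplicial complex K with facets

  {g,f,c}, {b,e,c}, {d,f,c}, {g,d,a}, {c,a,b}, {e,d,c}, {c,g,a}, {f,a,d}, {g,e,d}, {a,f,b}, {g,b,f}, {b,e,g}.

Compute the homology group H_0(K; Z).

Order the vertices as a < b < c < d < e < f < g. Listing each simplex with vertices in this order, K has dimension 2 with simplices:

  0-simplices (7): a, b, c, d, e, f, g
  1-simplices (18): ab, ac, ad, af, ag, bc, be, bf, bg, cd, ce, cf, cg, de, df, dg, eg, fg
  2-simplices (12): abc, abf, acg, adf, adg, bce, beg, bfg, cde, cdf, cfg, deg

so the chain groups are C_0 ≅ Z^7, C_1 ≅ Z^18, C_2 ≅ Z^12.

∂_1: C_1 → C_0 maps an edge to its endpoints' difference, ∂[p,q] = q − p.
The resulting 7×18 matrix has rank 6, and its Smith normal form has invariant factors (1,1,1,1,1,1).

∂_2: C_2 → C_1 sends each 2-simplex [p,q,r] to [q,r] − [p,r] + [p,q]. For instance
  ∂cfg = fg − cg + cf,
  ∂adg = dg − ag + ad.
As a 18×12 matrix over Z this has rank 12, with invariant factors (1,1,1,1,1,1,1,1,1,1,1,2).

Computing H_k = (kernel of ∂_k) / (image of ∂_{k+1}):

  H_0: rank C_0 − rank ∂_1 = 7 − 6 = 1, and the invariant factors of ∂_1 are all 1, so H_0 ≅ Z.

H_0 = Z.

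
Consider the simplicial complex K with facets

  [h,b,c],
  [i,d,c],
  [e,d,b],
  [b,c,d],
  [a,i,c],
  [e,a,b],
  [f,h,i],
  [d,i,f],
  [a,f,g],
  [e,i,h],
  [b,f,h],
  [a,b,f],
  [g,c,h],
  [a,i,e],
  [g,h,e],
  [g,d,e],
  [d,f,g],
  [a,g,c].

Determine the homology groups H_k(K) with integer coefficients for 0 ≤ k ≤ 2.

Order the vertices as a < b < c < d < e < f < g < h < i. Listing each simplex with vertices in this order, K has dimension 2 with simplices:

  0-simplices (9): a, b, c, d, e, f, g, h, i
  1-simplices (27): ab, ac, ae, af, ag, ai, bc, bd, be, bf, bh, cd, cg, ch, ci, de, df, dg, di, eg, eh, ei, fg, fh, fi, gh, hi
  2-simplices (18): abe, abf, acg, aci, aei, afg, bcd, bch, bde, bfh, cdi, cgh, deg, dfg, dfi, egh, ehi, fhi

Hence C_0 ≅ Z^9, C_1 ≅ Z^27, C_2 ≅ Z^18.

Boundary ∂_1: C_1 → C_0 is given by ∂[p,q] = [q] − [p].
The 9×27 boundary matrix has rank 8 and Smith normal form diag(1,1,1,1,1,1,1,1).

The boundary map ∂_2: C_2 → C_1 acts by ∂[p,q,r] = [q,r] − [p,r] + [p,q]. For instance
  ∂egh = gh − eh + eg,
  ∂cgh = gh − ch + cg.
The resulting 27×18 matrix has rank 17, and its Smith normal form has invariant factors (1,1,1,1,1,1,1,1,1,1,1,1,1,1,1,1,1).

From H_k ≅ ker(∂_k) / im(∂_{k+1}) we obtain:

  H_0: rank C_0 − rank ∂_1 = 9 − 8 = 1, and the invariant factors of ∂_1 are all 1, so H_0 = Z.
  H_1: rank ker ∂_1 − rank ∂_2 = (27 − 8) − 17 = 2, and the invariant factors of ∂_2 are all 1, so H_1 = Z^2.
  H_2: rank ker ∂_2 − rank ∂_3 = (18 − 17) − 0 = 1, and there is no ∂_3, so H_2 = Z.

As a check, the Euler characteristic is 9 − 27 + 18 = 0, which agrees with 1 − 2 + 1 = 0.
(K is a triangulation of the torus T^2.)

H_0 = Z,  H_1 = Z^2,  H_2 = Z.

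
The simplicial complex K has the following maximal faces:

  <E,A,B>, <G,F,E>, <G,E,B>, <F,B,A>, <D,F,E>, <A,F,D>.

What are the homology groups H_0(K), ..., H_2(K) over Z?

Fix the vertex order A < B < D < E < F < G and write every simplex with vertices in increasing order. Then dim K = 2 and the simplices of K are:

  0-simplices (6): A, B, D, E, F, G
  1-simplices (12): AB, AD, AE, AF, BE, BF, BG, DE, DF, EF, EG, FG
  2-simplices (6): ABE, ABF, ADF, BEG, DEF, EFG

so the chain groups are C_0 ≅ Z^6, C_1 ≅ Z^12, C_2 ≅ Z^6.

Boundary ∂_1: C_1 → C_0 maps an edge to its endpoints' difference, ∂[p,q] = q − p. For instance
  ∂BE = E − B.
As a 6×12 matrix over Z this has rank 5, with invariant factors (1,1,1,1,1).

The boundary map ∂_2: C_2 → C_1 acts by ∂[p,q,r] = [q,r] − [p,r] + [p,q]. For instance
  ∂DEF = EF − DF + DE,
  ∂ABF = BF − AF + AB.
This gives a 12×6 integer matrix of rank 6; reducing to Smith normal form yields diagonal entries (1,1,1,1,1,1).

Computing H_k = (kernel of ∂_k) / (image of ∂_{k+1}):

  H_0: rank C_0 − rank ∂_1 = 6 − 5 = 1, and the invariant factors of ∂_1 are all 1, so H_0 = Z.
  H_1: rank ker ∂_1 − rank ∂_2 = (12 − 5) − 6 = 1, and the invariant factors of ∂_2 are all 1, so H_1 = Z.
  H_2: rank ker ∂_2 − rank ∂_3 = (6 − 6) − 0 = 0, and there is no ∂_3, so H_2 = 0.

As a check, the Euler characteristic is 6 − 12 + 6 = 0, which agrees with 1 − 1 + 0 = 0.
(K is a triangulation of the cylinder S^1 x I.)

H_0 = Z,  H_1 = Z,  H_2 = 0.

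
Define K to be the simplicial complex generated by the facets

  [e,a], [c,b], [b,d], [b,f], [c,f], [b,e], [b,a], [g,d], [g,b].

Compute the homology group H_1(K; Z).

Fix the vertex order a < b < c < d < e < f < g and write every simplex with vertices in increasing order. Then dim K = 1 and the simplices of K are:

  0-simplices (7): a, b, c, d, e, f, g
  1-simplices (9): ab, ae, bc, bd, be, bf, bg, cf, dg

Hence C_0 ≅ Z^7, C_1 ≅ Z^9.

Boundary ∂_1: C_1 → C_0 is given by ∂[p,q] = [q] − [p]. For instance
  ∂be = e − b.
This gives a 7×9 integer matrix of rank 6; reducing to Smith normal form yields diagonal entries (1,1,1,1,1,1).

From H_k ≅ ker(∂_k) / im(∂_{k+1}) we obtain:

  H_1: rank ker ∂_1 − rank ∂_2 = (9 − 6) − 0 = 3, and there is no ∂_2, so H_1 ≅ Z^3.

(K is a triangulation of a wedge of 3 circles.)

H_1 ≅ Z^3.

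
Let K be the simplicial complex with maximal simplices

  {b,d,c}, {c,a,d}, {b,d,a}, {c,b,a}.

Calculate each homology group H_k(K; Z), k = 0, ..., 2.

K has 4 vertices, 6 edges, 4 triangles.
rank ∂_0 = 0, rank ∂_1 = 3 ⇒ b_0 = 4 − 0 − 3 = 1; all invariant factors of ∂_1 are 1 so no torsion. So H_0 ≅ Z.
rank ∂_1 = 3, rank ∂_2 = 3 ⇒ b_1 = 6 − 3 − 3 = 0; all invariant factors of ∂_2 are 1 so no torsion. So H_1 ≅ 0.
rank ∂_2 = 3, rank ∂_3 = 0 ⇒ b_2 = 4 − 3 − 0 = 1. So H_2 ≅ Z.

H_0 = Z,  H_1 = 0,  H_2 = Z.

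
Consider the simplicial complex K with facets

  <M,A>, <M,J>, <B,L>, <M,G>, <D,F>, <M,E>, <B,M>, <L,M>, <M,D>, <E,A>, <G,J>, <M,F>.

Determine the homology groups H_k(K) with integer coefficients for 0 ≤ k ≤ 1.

H_0 ≅ Z,  H_1 ≅ Z^4.

We work with the vertex ordering A < B < D < E < F < G < J < L < M. The simplices of K, each written with vertices in increasing order, are:

  0-simplices (9): A, B, D, E, F, G, J, L, M
  1-simplices (12): AE, AM, BL, BM, DF, DM, EM, FM, GJ, GM, JM, LM

Hence C_0 ≅ Z^9, C_1 ≅ Z^12.

The boundary map ∂_1: C_1 → C_0 is given by ∂[p,q] = [q] − [p]. For instance
  ∂DF = F − D.
The resulting 9×12 matrix has rank 8, and its Smith normal form has invariant factors (1,1,1,1,1,1,1,1).

Now H_k = ker ∂_k / im ∂_{k+1}, so:

  H_0: rank C_0 − rank ∂_1 = 9 − 8 = 1, and the invariant factors of ∂_1 are all 1, so H_0 = Z.
  H_1: rank ker ∂_1 − rank ∂_2 = (12 − 8) − 0 = 4, and there is no ∂_2, so H_1 = Z^4.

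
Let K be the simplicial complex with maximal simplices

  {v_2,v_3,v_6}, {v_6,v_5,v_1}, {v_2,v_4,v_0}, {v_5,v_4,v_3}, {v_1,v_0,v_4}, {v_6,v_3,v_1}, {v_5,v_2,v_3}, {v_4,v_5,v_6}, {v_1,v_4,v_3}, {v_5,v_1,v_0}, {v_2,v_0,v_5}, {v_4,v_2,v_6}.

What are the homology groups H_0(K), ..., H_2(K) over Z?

H_0 = Z,  H_1 = Z_2,  H_2 = 0.

Order the vertices as v_0 < v_1 < v_2 < v_3 < v_4 < v_5 < v_6. Listing each simplex with vertices in this order, K has dimension 2 with simplices:

  0-simplices (7): [v_0], [v_1], [v_2], [v_3], [v_4], [v_5], [v_6]
  1-simplices (18): (18 of them)
  2-simplices (12): (12 of them)

giving chain groups C_0 ≅ Z^7, C_1 ≅ Z^18, C_2 ≅ Z^12.

Boundary ∂_1: C_1 → C_0 sends each edge [p,q] (with p < q) to q − p. For instance
  ∂[v_2,v_6] = [v_6] − [v_2].
The 7×18 boundary matrix has rank 6 and Smith normal form diag(1,1,1,1,1,1).

Boundary ∂_2: C_2 → C_1 sends each 2-simplex [p,q,r] to [q,r] − [p,r] + [p,q]. For instance
  ∂[v_2,v_4,v_6] = [v_4,v_6] − [v_2,v_6] + [v_2,v_4],
  ∂[v_4,v_5,v_6] = [v_5,v_6] − [v_4,v_6] + [v_4,v_5].
This gives a 18×12 integer matrix of rank 12; reducing to Smith normal form yields diagonal entries (1,1,1,1,1,1,1,1,1,1,1,2).

From H_k ≅ ker(∂_k) / im(∂_{k+1}) we obtain:

  H_0: rank C_0 − rank ∂_1 = 7 − 6 = 1, and the invariant factors of ∂_1 are all 1, so H_0 ≅ Z.
  H_1: rank ker ∂_1 − rank ∂_2 = (18 − 6) − 12 = 0, and ∂_2 has invariant factor 2 > 1, so H_1 ≅ Z_2.
  H_2: rank ker ∂_2 − rank ∂_3 = (12 − 12) − 0 = 0, and there is no ∂_3, so H_2 ≅ 0.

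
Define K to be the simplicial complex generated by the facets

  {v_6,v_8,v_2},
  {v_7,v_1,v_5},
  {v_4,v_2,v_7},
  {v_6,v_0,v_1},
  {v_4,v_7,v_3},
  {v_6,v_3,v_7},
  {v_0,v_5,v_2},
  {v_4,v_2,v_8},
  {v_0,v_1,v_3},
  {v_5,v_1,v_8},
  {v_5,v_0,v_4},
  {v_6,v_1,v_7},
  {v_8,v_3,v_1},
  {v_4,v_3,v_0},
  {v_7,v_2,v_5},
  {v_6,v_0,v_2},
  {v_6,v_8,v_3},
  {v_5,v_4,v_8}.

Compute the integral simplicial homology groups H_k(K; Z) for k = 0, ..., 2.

H_0 = Z,  H_1 = Z ⊕ Z/2Z,  H_2 = 0.

Take the total order v_0 < v_1 < v_2 < v_3 < v_4 < v_5 < v_6 < v_7 < v_8 on the vertex set. Then K (dimension 2) consists of the simplices:

  0-simplices (9): [v_0], [v_1], [v_2], [v_3], [v_4], [v_5], [v_6], [v_7], [v_8]
  1-simplices (27): (27 of them)
  2-simplices (18): (18 of them)

so the chain groups are C_0 ≅ Z^9, C_1 ≅ Z^27, C_2 ≅ Z^18.

∂_1: C_1 → C_0 is given by ∂[p,q] = [q] − [p].
As a 9×27 matrix over Z this has rank 8, with invariant factors (1,1,1,1,1,1,1,1).

∂_2: C_2 → C_1 acts by ∂[p,q,r] = [q,r] − [p,r] + [p,q]. For instance
  ∂[v_1,v_6,v_7] = [v_6,v_7] − [v_1,v_7] + [v_1,v_6],
  ∂[v_3,v_6,v_7] = [v_6,v_7] − [v_3,v_7] + [v_3,v_6].
The resulting 27×18 matrix has rank 18, and its Smith normal form has invariant factors (1,1,1,1,1,1,1,1,1,1,1,1,1,1,1,1,1,2).

Computing H_k = (kernel of ∂_k) / (image of ∂_{k+1}):

  H_0: rank C_0 − rank ∂_1 = 9 − 8 = 1, and the invariant factors of ∂_1 are all 1, so H_0 = Z.
  H_1: rank ker ∂_1 − rank ∂_2 = (27 − 8) − 18 = 1, and ∂_2 has invariant factor 2 > 1, so H_1 = Z ⊕ Z/2Z.
  H_2: rank ker ∂_2 − rank ∂_3 = (18 − 18) − 0 = 0, and there is no ∂_3, so H_2 = 0.

As a check, the Euler characteristic is 9 − 27 + 18 = 0, which agrees with 1 − 1 + 0 = 0.
(K is a triangulation of the Klein bottle.)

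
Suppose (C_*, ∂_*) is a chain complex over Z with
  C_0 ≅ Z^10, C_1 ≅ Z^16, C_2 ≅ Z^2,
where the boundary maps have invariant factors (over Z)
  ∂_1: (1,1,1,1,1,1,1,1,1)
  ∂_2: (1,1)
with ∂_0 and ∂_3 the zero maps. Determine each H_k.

H_0 = Z,  H_1 = Z^5,  H_2 = 0.

H_0: b_0 = 10 − 0 − 9 = 1; torsion from ∂_1 factors > 1: none. So H_0 = Z.
H_1: b_1 = 16 − 9 − 2 = 5; torsion from ∂_2 factors > 1: none. So H_1 = Z^5.
H_2: b_2 = 2 − 2 − 0 = 0; torsion from ∂_3 factors > 1: none. So H_2 = 0.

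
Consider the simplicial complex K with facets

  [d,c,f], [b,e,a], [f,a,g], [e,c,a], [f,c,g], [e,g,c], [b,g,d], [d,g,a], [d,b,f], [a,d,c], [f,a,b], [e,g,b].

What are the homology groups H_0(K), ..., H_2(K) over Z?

H_0 ≅ Z,  H_1 ≅ Z/2,  H_2 = 0.

Order the vertices as a < b < c < d < e < f < g. Listing each simplex with vertices in this order, K has dimension 2 with simplices:

  0-simplices (7): a, b, c, d, e, f, g
  1-simplices (18): ab, ac, ad, ae, af, ag, bd, be, bf, bg, cd, ce, cf, cg, df, dg, eg, fg
  2-simplices (12): abe, abf, acd, ace, adg, afg, bdf, bdg, beg, cdf, ceg, cfg

so the chain groups are C_0 ≅ Z^7, C_1 ≅ Z^18, C_2 ≅ Z^12.

∂_1: C_1 → C_0 is given by ∂[p,q] = [q] − [p].
This gives a 7×18 integer matrix of rank 6; reducing to Smith normal form yields diagonal entries (1,1,1,1,1,1).

The boundary map ∂_2: C_2 → C_1 acts by ∂[p,q,r] = [q,r] − [p,r] + [p,q]. For instance
  ∂beg = eg − bg + be,
  ∂acd = cd − ad + ac.
The resulting 18×12 matrix has rank 12, and its Smith normal form has invariant factors (1,1,1,1,1,1,1,1,1,1,1,2).

From H_k ≅ ker(∂_k) / im(∂_{k+1}) we obtain:

  H_0: rank C_0 − rank ∂_1 = 7 − 6 = 1, and the invariant factors of ∂_1 are all 1, so H_0 = Z.
  H_1: rank ker ∂_1 − rank ∂_2 = (18 − 6) − 12 = 0, and ∂_2 has invariant factor 2 > 1, so H_1 = Z/2.
  H_2: rank ker ∂_2 − rank ∂_3 = (12 − 12) − 0 = 0, and there is no ∂_3, so H_2 = 0.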